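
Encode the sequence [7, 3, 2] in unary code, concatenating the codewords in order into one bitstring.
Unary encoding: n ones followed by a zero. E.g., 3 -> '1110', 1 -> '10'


Encode each number as n ones followed by a terminating 0:
  7 -> 11111110 (8 bits)
  3 -> 1110 (4 bits)
  2 -> 110 (3 bits)
Total length = 8 + 4 + 3 = 15 bits.

Unary([7, 3, 2]) = 111111101110110 (15 bits)


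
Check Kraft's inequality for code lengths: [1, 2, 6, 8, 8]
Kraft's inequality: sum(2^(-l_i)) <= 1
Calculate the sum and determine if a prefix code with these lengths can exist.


Sum = 2^(-1) + 2^(-2) + 2^(-6) + 2^(-8) + 2^(-8)
    = 0.5 + 0.25 + 0.015625 + 0.00390625 + 0.00390625
    = 198/256 = 0.7734375
Since 0.7734375 <= 1, Kraft's inequality IS satisfied.
A prefix code with these lengths CAN exist.

Kraft sum = 0.7734375. Satisfied.


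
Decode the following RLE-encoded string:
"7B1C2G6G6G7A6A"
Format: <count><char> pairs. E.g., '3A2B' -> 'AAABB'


Expanding each <count><char> pair:
  7B -> 'BBBBBBB'
  1C -> 'C'
  2G -> 'GG'
  6G -> 'GGGGGG'
  6G -> 'GGGGGG'
  7A -> 'AAAAAAA'
  6A -> 'AAAAAA'

Decoded = BBBBBBBCGGGGGGGGGGGGGGAAAAAAAAAAAAA


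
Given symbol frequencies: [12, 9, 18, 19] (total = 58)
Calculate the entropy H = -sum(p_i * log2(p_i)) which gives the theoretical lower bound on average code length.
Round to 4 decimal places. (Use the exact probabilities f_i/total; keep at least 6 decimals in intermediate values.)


Per-symbol terms -p_i * log2(p_i) with p_i = f_i/58:
  p = 12/58 = 0.206897: log2(p) = -2.273018, -p*log2(p) = 0.470280
  p = 9/58 = 0.155172: log2(p) = -2.688056, -p*log2(p) = 0.417112
  p = 18/58 = 0.310345: log2(p) = -1.688056, -p*log2(p) = 0.523879
  p = 19/58 = 0.327586: log2(p) = -1.610053, -p*log2(p) = 0.527431
H = 0.470280 + 0.417112 + 0.523879 + 0.527431 = 1.938702

H = 1.9387 bits/symbol


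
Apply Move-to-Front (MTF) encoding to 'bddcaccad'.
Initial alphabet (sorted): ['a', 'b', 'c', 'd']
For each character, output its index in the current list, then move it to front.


MTF encoding:
'b': index 1 in ['a', 'b', 'c', 'd'] -> ['b', 'a', 'c', 'd']
'd': index 3 in ['b', 'a', 'c', 'd'] -> ['d', 'b', 'a', 'c']
'd': index 0 in ['d', 'b', 'a', 'c'] -> ['d', 'b', 'a', 'c']
'c': index 3 in ['d', 'b', 'a', 'c'] -> ['c', 'd', 'b', 'a']
'a': index 3 in ['c', 'd', 'b', 'a'] -> ['a', 'c', 'd', 'b']
'c': index 1 in ['a', 'c', 'd', 'b'] -> ['c', 'a', 'd', 'b']
'c': index 0 in ['c', 'a', 'd', 'b'] -> ['c', 'a', 'd', 'b']
'a': index 1 in ['c', 'a', 'd', 'b'] -> ['a', 'c', 'd', 'b']
'd': index 2 in ['a', 'c', 'd', 'b'] -> ['d', 'a', 'c', 'b']


Output: [1, 3, 0, 3, 3, 1, 0, 1, 2]


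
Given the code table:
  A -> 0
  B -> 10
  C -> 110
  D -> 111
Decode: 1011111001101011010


Decoding:
10 -> B
111 -> D
110 -> C
0 -> A
110 -> C
10 -> B
110 -> C
10 -> B


Result: BDCACBCB


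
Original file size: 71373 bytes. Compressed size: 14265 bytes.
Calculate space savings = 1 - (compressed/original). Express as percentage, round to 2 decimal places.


ratio = compressed/original = 14265/71373 = 0.199865
savings = 1 - ratio = 1 - 0.199865 = 0.800135
as a percentage: 0.800135 * 100 = 80.01%

Space savings = 1 - 14265/71373 = 80.01%


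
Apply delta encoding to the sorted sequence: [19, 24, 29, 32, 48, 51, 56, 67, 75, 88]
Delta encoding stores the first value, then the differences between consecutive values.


First value: 19
Deltas:
  24 - 19 = 5
  29 - 24 = 5
  32 - 29 = 3
  48 - 32 = 16
  51 - 48 = 3
  56 - 51 = 5
  67 - 56 = 11
  75 - 67 = 8
  88 - 75 = 13


Delta encoded: [19, 5, 5, 3, 16, 3, 5, 11, 8, 13]


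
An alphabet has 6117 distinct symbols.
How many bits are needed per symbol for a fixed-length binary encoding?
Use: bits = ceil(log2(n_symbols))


log2(6117) = 12.5786
Bracket: 2^12 = 4096 < 6117 <= 2^13 = 8192
So ceil(log2(6117)) = 13

bits = ceil(log2(6117)) = ceil(12.5786) = 13 bits


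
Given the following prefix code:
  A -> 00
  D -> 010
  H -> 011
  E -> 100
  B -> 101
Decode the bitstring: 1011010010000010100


Decoding step by step:
Bits 101 -> B
Bits 101 -> B
Bits 00 -> A
Bits 100 -> E
Bits 00 -> A
Bits 010 -> D
Bits 100 -> E


Decoded message: BBAEADE


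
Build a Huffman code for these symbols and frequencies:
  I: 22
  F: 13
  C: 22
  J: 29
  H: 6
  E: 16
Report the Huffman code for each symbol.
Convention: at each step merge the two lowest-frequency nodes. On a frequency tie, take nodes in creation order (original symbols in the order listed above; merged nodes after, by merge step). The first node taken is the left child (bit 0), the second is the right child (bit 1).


Huffman tree construction:
Step 1: Merge H(6) + F(13) = 19
Step 2: Merge E(16) + (H+F)(19) = 35
Step 3: Merge I(22) + C(22) = 44
Step 4: Merge J(29) + (E+(H+F))(35) = 64
Step 5: Merge (I+C)(44) + (J+(E+(H+F)))(64) = 108
Read each symbol's code off the tree from the root (left child = 0, right child = 1).

Codes:
  I: 00 (length 2)
  F: 1111 (length 4)
  C: 01 (length 2)
  J: 10 (length 2)
  H: 1110 (length 4)
  E: 110 (length 3)
Average code length: 270/108 = 2.5000 bits/symbol


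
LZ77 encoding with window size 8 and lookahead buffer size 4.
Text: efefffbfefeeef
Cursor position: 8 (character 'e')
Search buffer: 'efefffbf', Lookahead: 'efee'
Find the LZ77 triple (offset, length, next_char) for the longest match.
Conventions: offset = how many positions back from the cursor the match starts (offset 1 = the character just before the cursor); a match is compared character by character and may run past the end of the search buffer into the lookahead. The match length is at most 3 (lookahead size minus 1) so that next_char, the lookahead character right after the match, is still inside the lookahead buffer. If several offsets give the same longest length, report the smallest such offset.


Try each offset into the search buffer:
  offset=1 (pos 7, char 'f'): match length 0
  offset=2 (pos 6, char 'b'): match length 0
  offset=3 (pos 5, char 'f'): match length 0
  offset=4 (pos 4, char 'f'): match length 0
  offset=5 (pos 3, char 'f'): match length 0
  offset=6 (pos 2, char 'e'): match length 2
  offset=7 (pos 1, char 'f'): match length 0
  offset=8 (pos 0, char 'e'): match length 3
Longest match has length 3 at offset 8.
next_char = character at position 8 + 3 = 11 -> 'e'

Best match: offset=8, length=3 (matching 'efe' starting at position 0)
LZ77 triple: (8, 3, 'e')


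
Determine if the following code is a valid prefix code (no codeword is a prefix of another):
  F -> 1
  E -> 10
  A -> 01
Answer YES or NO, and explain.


Checking each pair (does one codeword prefix another?):
  F='1' vs E='10': prefix -- VIOLATION

NO -- this is NOT a valid prefix code. F (1) is a prefix of E (10).


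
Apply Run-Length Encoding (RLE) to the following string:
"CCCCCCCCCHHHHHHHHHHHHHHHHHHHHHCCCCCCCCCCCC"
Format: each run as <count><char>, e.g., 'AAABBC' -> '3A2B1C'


Scanning runs left to right:
  i=0: run of 'C' x 9 -> '9C'
  i=9: run of 'H' x 21 -> '21H'
  i=30: run of 'C' x 12 -> '12C'

RLE = 9C21H12C


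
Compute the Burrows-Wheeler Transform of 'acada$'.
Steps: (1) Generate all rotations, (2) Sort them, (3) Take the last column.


Rotations (sorted):
  0: $acada -> last char: a
  1: a$acad -> last char: d
  2: acada$ -> last char: $
  3: ada$ac -> last char: c
  4: cada$a -> last char: a
  5: da$aca -> last char: a


BWT = ad$caa


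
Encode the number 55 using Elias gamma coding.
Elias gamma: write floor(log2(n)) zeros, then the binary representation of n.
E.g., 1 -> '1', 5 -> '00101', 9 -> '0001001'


num_bits = floor(log2(55)) + 1 = 6
leading_zeros = num_bits - 1 = 5
binary(55) = 110111

Elias gamma(55) = '00000' + '110111' = 00000110111 (11 bits)


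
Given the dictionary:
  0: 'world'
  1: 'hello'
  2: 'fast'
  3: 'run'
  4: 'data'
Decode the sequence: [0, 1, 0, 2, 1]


Look up each index in the dictionary:
  0 -> 'world'
  1 -> 'hello'
  0 -> 'world'
  2 -> 'fast'
  1 -> 'hello'

Decoded: "world hello world fast hello"


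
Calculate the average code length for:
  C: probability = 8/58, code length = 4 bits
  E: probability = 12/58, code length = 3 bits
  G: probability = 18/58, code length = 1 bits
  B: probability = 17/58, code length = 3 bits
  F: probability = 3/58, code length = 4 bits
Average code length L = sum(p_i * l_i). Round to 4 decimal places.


Weighted contributions p_i * l_i:
  C: (8/58) * 4 = 32/58
  E: (12/58) * 3 = 36/58
  G: (18/58) * 1 = 18/58
  B: (17/58) * 3 = 51/58
  F: (3/58) * 4 = 12/58
Sum = (32 + 36 + 18 + 51 + 12)/58 = 149/58

L = 149/58 = 2.5690 bits/symbol


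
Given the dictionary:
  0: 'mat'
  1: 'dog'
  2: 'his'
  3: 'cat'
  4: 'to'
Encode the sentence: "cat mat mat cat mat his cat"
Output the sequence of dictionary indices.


Look up each word in the dictionary:
  'cat' -> 3
  'mat' -> 0
  'mat' -> 0
  'cat' -> 3
  'mat' -> 0
  'his' -> 2
  'cat' -> 3

Encoded: [3, 0, 0, 3, 0, 2, 3]


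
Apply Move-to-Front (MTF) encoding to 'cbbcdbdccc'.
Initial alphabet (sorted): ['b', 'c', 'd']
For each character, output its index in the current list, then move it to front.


MTF encoding:
'c': index 1 in ['b', 'c', 'd'] -> ['c', 'b', 'd']
'b': index 1 in ['c', 'b', 'd'] -> ['b', 'c', 'd']
'b': index 0 in ['b', 'c', 'd'] -> ['b', 'c', 'd']
'c': index 1 in ['b', 'c', 'd'] -> ['c', 'b', 'd']
'd': index 2 in ['c', 'b', 'd'] -> ['d', 'c', 'b']
'b': index 2 in ['d', 'c', 'b'] -> ['b', 'd', 'c']
'd': index 1 in ['b', 'd', 'c'] -> ['d', 'b', 'c']
'c': index 2 in ['d', 'b', 'c'] -> ['c', 'd', 'b']
'c': index 0 in ['c', 'd', 'b'] -> ['c', 'd', 'b']
'c': index 0 in ['c', 'd', 'b'] -> ['c', 'd', 'b']


Output: [1, 1, 0, 1, 2, 2, 1, 2, 0, 0]


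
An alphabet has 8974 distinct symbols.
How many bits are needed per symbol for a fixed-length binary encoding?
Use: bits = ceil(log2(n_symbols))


log2(8974) = 13.1315
Bracket: 2^13 = 8192 < 8974 <= 2^14 = 16384
So ceil(log2(8974)) = 14

bits = ceil(log2(8974)) = ceil(13.1315) = 14 bits


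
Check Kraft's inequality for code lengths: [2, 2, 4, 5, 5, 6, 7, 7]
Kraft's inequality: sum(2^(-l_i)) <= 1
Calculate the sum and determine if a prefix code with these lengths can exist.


Sum = 2^(-2) + 2^(-2) + 2^(-4) + 2^(-5) + 2^(-5) + 2^(-6) + 2^(-7) + 2^(-7)
    = 0.25 + 0.25 + 0.0625 + 0.03125 + 0.03125 + 0.015625 + 0.0078125 + 0.0078125
    = 84/128 = 0.65625
Since 0.65625 <= 1, Kraft's inequality IS satisfied.
A prefix code with these lengths CAN exist.

Kraft sum = 0.65625. Satisfied.


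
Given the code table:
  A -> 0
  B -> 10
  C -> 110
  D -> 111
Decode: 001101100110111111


Decoding:
0 -> A
0 -> A
110 -> C
110 -> C
0 -> A
110 -> C
111 -> D
111 -> D


Result: AACCACDD


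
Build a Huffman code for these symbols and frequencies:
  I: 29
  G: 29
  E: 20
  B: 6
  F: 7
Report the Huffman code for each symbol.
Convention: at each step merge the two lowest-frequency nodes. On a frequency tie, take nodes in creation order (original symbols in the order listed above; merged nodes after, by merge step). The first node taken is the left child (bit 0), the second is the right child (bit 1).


Huffman tree construction:
Step 1: Merge B(6) + F(7) = 13
Step 2: Merge (B+F)(13) + E(20) = 33
Step 3: Merge I(29) + G(29) = 58
Step 4: Merge ((B+F)+E)(33) + (I+G)(58) = 91
Read each symbol's code off the tree from the root (left child = 0, right child = 1).

Codes:
  I: 10 (length 2)
  G: 11 (length 2)
  E: 01 (length 2)
  B: 000 (length 3)
  F: 001 (length 3)
Average code length: 195/91 = 2.1429 bits/symbol


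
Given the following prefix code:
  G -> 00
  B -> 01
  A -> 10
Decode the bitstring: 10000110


Decoding step by step:
Bits 10 -> A
Bits 00 -> G
Bits 01 -> B
Bits 10 -> A


Decoded message: AGBA


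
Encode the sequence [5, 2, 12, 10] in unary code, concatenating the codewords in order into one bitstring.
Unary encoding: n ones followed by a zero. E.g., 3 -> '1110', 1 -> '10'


Encode each number as n ones followed by a terminating 0:
  5 -> 111110 (6 bits)
  2 -> 110 (3 bits)
  12 -> 1111111111110 (13 bits)
  10 -> 11111111110 (11 bits)
Total length = 6 + 3 + 13 + 11 = 33 bits.

Unary([5, 2, 12, 10]) = 111110110111111111111011111111110 (33 bits)


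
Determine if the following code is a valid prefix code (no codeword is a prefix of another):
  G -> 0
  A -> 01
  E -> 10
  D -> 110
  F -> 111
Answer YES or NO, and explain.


Checking each pair (does one codeword prefix another?):
  G='0' vs A='01': prefix -- VIOLATION

NO -- this is NOT a valid prefix code. G (0) is a prefix of A (01).


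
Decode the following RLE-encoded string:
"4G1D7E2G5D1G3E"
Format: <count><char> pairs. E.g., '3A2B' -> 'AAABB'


Expanding each <count><char> pair:
  4G -> 'GGGG'
  1D -> 'D'
  7E -> 'EEEEEEE'
  2G -> 'GG'
  5D -> 'DDDDD'
  1G -> 'G'
  3E -> 'EEE'

Decoded = GGGGDEEEEEEEGGDDDDDGEEE


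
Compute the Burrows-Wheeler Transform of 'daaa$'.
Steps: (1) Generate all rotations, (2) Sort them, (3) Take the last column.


Rotations (sorted):
  0: $daaa -> last char: a
  1: a$daa -> last char: a
  2: aa$da -> last char: a
  3: aaa$d -> last char: d
  4: daaa$ -> last char: $


BWT = aaad$


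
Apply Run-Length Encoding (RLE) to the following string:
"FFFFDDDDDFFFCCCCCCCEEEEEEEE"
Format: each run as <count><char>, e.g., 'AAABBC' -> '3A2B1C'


Scanning runs left to right:
  i=0: run of 'F' x 4 -> '4F'
  i=4: run of 'D' x 5 -> '5D'
  i=9: run of 'F' x 3 -> '3F'
  i=12: run of 'C' x 7 -> '7C'
  i=19: run of 'E' x 8 -> '8E'

RLE = 4F5D3F7C8E


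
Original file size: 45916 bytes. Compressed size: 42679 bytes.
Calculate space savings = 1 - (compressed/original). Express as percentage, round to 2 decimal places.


ratio = compressed/original = 42679/45916 = 0.929502
savings = 1 - ratio = 1 - 0.929502 = 0.070498
as a percentage: 0.070498 * 100 = 7.05%

Space savings = 1 - 42679/45916 = 7.05%


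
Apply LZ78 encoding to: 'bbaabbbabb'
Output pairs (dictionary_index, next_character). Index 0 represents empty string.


LZ78 encoding steps:
Dictionary: {0: ''}
Step 1: w='' (idx 0), next='b' -> output (0, 'b'), add 'b' as idx 1
Step 2: w='b' (idx 1), next='a' -> output (1, 'a'), add 'ba' as idx 2
Step 3: w='' (idx 0), next='a' -> output (0, 'a'), add 'a' as idx 3
Step 4: w='b' (idx 1), next='b' -> output (1, 'b'), add 'bb' as idx 4
Step 5: w='ba' (idx 2), next='b' -> output (2, 'b'), add 'bab' as idx 5
Step 6: w='b' (idx 1), end of input -> output (1, '')


Encoded: [(0, 'b'), (1, 'a'), (0, 'a'), (1, 'b'), (2, 'b'), (1, '')]


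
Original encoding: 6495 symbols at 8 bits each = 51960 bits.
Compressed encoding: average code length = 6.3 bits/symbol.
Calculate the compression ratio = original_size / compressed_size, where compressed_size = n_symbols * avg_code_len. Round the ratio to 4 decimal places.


original_size = n_symbols * orig_bits = 6495 * 8 = 51960 bits
compressed_size = n_symbols * avg_code_len = 6495 * 6.3 = 40918.5 bits
ratio = original_size / compressed_size = 51960 / 40918.5 = 1.2698

Compression ratio = 1.2698


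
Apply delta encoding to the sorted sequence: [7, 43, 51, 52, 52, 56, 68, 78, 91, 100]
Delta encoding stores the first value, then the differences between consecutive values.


First value: 7
Deltas:
  43 - 7 = 36
  51 - 43 = 8
  52 - 51 = 1
  52 - 52 = 0
  56 - 52 = 4
  68 - 56 = 12
  78 - 68 = 10
  91 - 78 = 13
  100 - 91 = 9


Delta encoded: [7, 36, 8, 1, 0, 4, 12, 10, 13, 9]


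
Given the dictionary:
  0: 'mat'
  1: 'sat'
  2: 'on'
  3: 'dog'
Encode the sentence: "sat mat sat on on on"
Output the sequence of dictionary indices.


Look up each word in the dictionary:
  'sat' -> 1
  'mat' -> 0
  'sat' -> 1
  'on' -> 2
  'on' -> 2
  'on' -> 2

Encoded: [1, 0, 1, 2, 2, 2]


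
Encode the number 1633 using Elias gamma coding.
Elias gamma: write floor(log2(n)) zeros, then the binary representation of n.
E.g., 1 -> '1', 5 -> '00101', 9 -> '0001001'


num_bits = floor(log2(1633)) + 1 = 11
leading_zeros = num_bits - 1 = 10
binary(1633) = 11001100001

Elias gamma(1633) = '0000000000' + '11001100001' = 000000000011001100001 (21 bits)


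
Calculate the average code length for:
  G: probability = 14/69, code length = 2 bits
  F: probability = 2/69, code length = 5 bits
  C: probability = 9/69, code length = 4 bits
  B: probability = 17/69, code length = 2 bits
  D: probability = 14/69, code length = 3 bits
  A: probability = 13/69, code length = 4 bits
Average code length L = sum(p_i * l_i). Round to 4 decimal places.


Weighted contributions p_i * l_i:
  G: (14/69) * 2 = 28/69
  F: (2/69) * 5 = 10/69
  C: (9/69) * 4 = 36/69
  B: (17/69) * 2 = 34/69
  D: (14/69) * 3 = 42/69
  A: (13/69) * 4 = 52/69
Sum = (28 + 10 + 36 + 34 + 42 + 52)/69 = 202/69

L = 202/69 = 2.9275 bits/symbol


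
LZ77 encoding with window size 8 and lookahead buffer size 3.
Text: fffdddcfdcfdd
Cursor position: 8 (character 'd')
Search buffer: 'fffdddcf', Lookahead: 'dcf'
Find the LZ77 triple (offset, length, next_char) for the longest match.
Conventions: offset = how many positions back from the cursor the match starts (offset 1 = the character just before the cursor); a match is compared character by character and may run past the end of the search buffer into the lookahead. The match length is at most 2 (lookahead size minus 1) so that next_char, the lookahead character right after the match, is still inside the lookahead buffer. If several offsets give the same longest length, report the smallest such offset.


Try each offset into the search buffer:
  offset=1 (pos 7, char 'f'): match length 0
  offset=2 (pos 6, char 'c'): match length 0
  offset=3 (pos 5, char 'd'): match length 2
  offset=4 (pos 4, char 'd'): match length 1
  offset=5 (pos 3, char 'd'): match length 1
  offset=6 (pos 2, char 'f'): match length 0
  offset=7 (pos 1, char 'f'): match length 0
  offset=8 (pos 0, char 'f'): match length 0
Longest match has length 2 at offset 3.
next_char = character at position 8 + 2 = 10 -> 'f'

Best match: offset=3, length=2 (matching 'dc' starting at position 5)
LZ77 triple: (3, 2, 'f')


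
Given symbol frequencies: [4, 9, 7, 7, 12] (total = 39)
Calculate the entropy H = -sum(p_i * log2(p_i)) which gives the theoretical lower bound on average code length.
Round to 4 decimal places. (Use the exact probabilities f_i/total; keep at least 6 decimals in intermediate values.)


Per-symbol terms -p_i * log2(p_i) with p_i = f_i/39:
  p = 4/39 = 0.102564: log2(p) = -3.285402, -p*log2(p) = 0.336964
  p = 9/39 = 0.230769: log2(p) = -2.115477, -p*log2(p) = 0.488187
  p = 7/39 = 0.179487: log2(p) = -2.478047, -p*log2(p) = 0.444778
  p = 7/39 = 0.179487: log2(p) = -2.478047, -p*log2(p) = 0.444778
  p = 12/39 = 0.307692: log2(p) = -1.700440, -p*log2(p) = 0.523212
H = 0.336964 + 0.488187 + 0.444778 + 0.444778 + 0.523212 = 2.237919

H = 2.2379 bits/symbol


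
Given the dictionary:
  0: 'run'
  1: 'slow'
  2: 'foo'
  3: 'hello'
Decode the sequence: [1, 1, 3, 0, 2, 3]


Look up each index in the dictionary:
  1 -> 'slow'
  1 -> 'slow'
  3 -> 'hello'
  0 -> 'run'
  2 -> 'foo'
  3 -> 'hello'

Decoded: "slow slow hello run foo hello"


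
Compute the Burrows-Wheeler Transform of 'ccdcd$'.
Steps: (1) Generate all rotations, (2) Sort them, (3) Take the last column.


Rotations (sorted):
  0: $ccdcd -> last char: d
  1: ccdcd$ -> last char: $
  2: cd$ccd -> last char: d
  3: cdcd$c -> last char: c
  4: d$ccdc -> last char: c
  5: dcd$cc -> last char: c


BWT = d$dccc


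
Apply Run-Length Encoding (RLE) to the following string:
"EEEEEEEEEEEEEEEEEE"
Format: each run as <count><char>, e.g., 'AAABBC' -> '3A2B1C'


Scanning runs left to right:
  i=0: run of 'E' x 18 -> '18E'

RLE = 18E


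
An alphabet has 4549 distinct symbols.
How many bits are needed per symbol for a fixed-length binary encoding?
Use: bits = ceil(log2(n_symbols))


log2(4549) = 12.1513
Bracket: 2^12 = 4096 < 4549 <= 2^13 = 8192
So ceil(log2(4549)) = 13

bits = ceil(log2(4549)) = ceil(12.1513) = 13 bits


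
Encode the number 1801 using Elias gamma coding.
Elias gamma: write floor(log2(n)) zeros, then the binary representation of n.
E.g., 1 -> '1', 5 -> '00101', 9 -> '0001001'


num_bits = floor(log2(1801)) + 1 = 11
leading_zeros = num_bits - 1 = 10
binary(1801) = 11100001001

Elias gamma(1801) = '0000000000' + '11100001001' = 000000000011100001001 (21 bits)


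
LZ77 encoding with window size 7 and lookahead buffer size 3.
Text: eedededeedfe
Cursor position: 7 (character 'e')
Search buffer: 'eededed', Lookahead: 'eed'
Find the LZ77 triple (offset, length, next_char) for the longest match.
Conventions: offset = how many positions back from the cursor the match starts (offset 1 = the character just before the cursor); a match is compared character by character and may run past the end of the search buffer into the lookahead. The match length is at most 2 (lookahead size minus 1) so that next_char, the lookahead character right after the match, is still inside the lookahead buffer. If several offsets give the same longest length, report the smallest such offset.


Try each offset into the search buffer:
  offset=1 (pos 6, char 'd'): match length 0
  offset=2 (pos 5, char 'e'): match length 1
  offset=3 (pos 4, char 'd'): match length 0
  offset=4 (pos 3, char 'e'): match length 1
  offset=5 (pos 2, char 'd'): match length 0
  offset=6 (pos 1, char 'e'): match length 1
  offset=7 (pos 0, char 'e'): match length 2
Longest match has length 2 at offset 7.
next_char = character at position 7 + 2 = 9 -> 'd'

Best match: offset=7, length=2 (matching 'ee' starting at position 0)
LZ77 triple: (7, 2, 'd')


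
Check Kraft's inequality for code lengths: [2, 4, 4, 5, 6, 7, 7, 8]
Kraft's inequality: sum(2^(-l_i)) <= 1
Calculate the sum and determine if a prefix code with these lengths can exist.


Sum = 2^(-2) + 2^(-4) + 2^(-4) + 2^(-5) + 2^(-6) + 2^(-7) + 2^(-7) + 2^(-8)
    = 0.25 + 0.0625 + 0.0625 + 0.03125 + 0.015625 + 0.0078125 + 0.0078125 + 0.00390625
    = 113/256 = 0.44140625
Since 0.44140625 <= 1, Kraft's inequality IS satisfied.
A prefix code with these lengths CAN exist.

Kraft sum = 0.44140625. Satisfied.


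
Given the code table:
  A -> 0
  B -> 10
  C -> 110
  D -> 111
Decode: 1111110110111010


Decoding:
111 -> D
111 -> D
0 -> A
110 -> C
111 -> D
0 -> A
10 -> B


Result: DDACDAB


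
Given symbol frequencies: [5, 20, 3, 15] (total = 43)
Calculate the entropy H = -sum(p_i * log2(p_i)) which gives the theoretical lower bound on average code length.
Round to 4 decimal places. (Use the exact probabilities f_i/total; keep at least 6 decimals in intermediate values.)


Per-symbol terms -p_i * log2(p_i) with p_i = f_i/43:
  p = 5/43 = 0.116279: log2(p) = -3.104337, -p*log2(p) = 0.360969
  p = 20/43 = 0.465116: log2(p) = -1.104337, -p*log2(p) = 0.513645
  p = 3/43 = 0.069767: log2(p) = -3.841302, -p*log2(p) = 0.267998
  p = 15/43 = 0.348837: log2(p) = -1.519374, -p*log2(p) = 0.530014
H = 0.360969 + 0.513645 + 0.267998 + 0.530014 = 1.672626

H = 1.6726 bits/symbol


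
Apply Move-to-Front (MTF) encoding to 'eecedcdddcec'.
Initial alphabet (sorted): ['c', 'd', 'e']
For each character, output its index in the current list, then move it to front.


MTF encoding:
'e': index 2 in ['c', 'd', 'e'] -> ['e', 'c', 'd']
'e': index 0 in ['e', 'c', 'd'] -> ['e', 'c', 'd']
'c': index 1 in ['e', 'c', 'd'] -> ['c', 'e', 'd']
'e': index 1 in ['c', 'e', 'd'] -> ['e', 'c', 'd']
'd': index 2 in ['e', 'c', 'd'] -> ['d', 'e', 'c']
'c': index 2 in ['d', 'e', 'c'] -> ['c', 'd', 'e']
'd': index 1 in ['c', 'd', 'e'] -> ['d', 'c', 'e']
'd': index 0 in ['d', 'c', 'e'] -> ['d', 'c', 'e']
'd': index 0 in ['d', 'c', 'e'] -> ['d', 'c', 'e']
'c': index 1 in ['d', 'c', 'e'] -> ['c', 'd', 'e']
'e': index 2 in ['c', 'd', 'e'] -> ['e', 'c', 'd']
'c': index 1 in ['e', 'c', 'd'] -> ['c', 'e', 'd']


Output: [2, 0, 1, 1, 2, 2, 1, 0, 0, 1, 2, 1]


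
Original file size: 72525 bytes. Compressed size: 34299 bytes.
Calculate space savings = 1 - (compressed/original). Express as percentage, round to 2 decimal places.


ratio = compressed/original = 34299/72525 = 0.472927
savings = 1 - ratio = 1 - 0.472927 = 0.527073
as a percentage: 0.527073 * 100 = 52.71%

Space savings = 1 - 34299/72525 = 52.71%


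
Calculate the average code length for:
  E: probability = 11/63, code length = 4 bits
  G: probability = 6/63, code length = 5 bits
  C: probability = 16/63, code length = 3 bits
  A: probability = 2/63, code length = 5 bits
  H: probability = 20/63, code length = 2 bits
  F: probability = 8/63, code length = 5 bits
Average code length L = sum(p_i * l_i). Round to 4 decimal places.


Weighted contributions p_i * l_i:
  E: (11/63) * 4 = 44/63
  G: (6/63) * 5 = 30/63
  C: (16/63) * 3 = 48/63
  A: (2/63) * 5 = 10/63
  H: (20/63) * 2 = 40/63
  F: (8/63) * 5 = 40/63
Sum = (44 + 30 + 48 + 10 + 40 + 40)/63 = 212/63

L = 212/63 = 3.3651 bits/symbol


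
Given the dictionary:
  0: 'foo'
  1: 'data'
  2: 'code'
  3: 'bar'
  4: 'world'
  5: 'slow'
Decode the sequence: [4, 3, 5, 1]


Look up each index in the dictionary:
  4 -> 'world'
  3 -> 'bar'
  5 -> 'slow'
  1 -> 'data'

Decoded: "world bar slow data"


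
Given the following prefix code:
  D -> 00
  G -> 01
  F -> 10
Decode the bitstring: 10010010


Decoding step by step:
Bits 10 -> F
Bits 01 -> G
Bits 00 -> D
Bits 10 -> F


Decoded message: FGDF


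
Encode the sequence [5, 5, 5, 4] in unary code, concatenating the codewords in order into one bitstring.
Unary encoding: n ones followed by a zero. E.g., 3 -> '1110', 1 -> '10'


Encode each number as n ones followed by a terminating 0:
  5 -> 111110 (6 bits)
  5 -> 111110 (6 bits)
  5 -> 111110 (6 bits)
  4 -> 11110 (5 bits)
Total length = 6 + 6 + 6 + 5 = 23 bits.

Unary([5, 5, 5, 4]) = 11111011111011111011110 (23 bits)


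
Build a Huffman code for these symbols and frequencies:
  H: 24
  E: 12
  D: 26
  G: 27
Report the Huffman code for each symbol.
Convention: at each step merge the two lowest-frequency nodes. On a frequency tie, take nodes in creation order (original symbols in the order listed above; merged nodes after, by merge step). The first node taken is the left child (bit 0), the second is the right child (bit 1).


Huffman tree construction:
Step 1: Merge E(12) + H(24) = 36
Step 2: Merge D(26) + G(27) = 53
Step 3: Merge (E+H)(36) + (D+G)(53) = 89
Read each symbol's code off the tree from the root (left child = 0, right child = 1).

Codes:
  H: 01 (length 2)
  E: 00 (length 2)
  D: 10 (length 2)
  G: 11 (length 2)
Average code length: 178/89 = 2.0000 bits/symbol


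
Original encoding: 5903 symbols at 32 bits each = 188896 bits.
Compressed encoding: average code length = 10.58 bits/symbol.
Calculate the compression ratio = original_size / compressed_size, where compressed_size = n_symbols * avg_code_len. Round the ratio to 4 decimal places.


original_size = n_symbols * orig_bits = 5903 * 32 = 188896 bits
compressed_size = n_symbols * avg_code_len = 5903 * 10.58 = 62453.74 bits
ratio = original_size / compressed_size = 188896 / 62453.74 = 3.0246

Compression ratio = 3.0246


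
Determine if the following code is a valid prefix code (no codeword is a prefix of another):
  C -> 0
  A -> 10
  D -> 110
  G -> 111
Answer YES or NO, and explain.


Checking each pair (does one codeword prefix another?):
  C='0' vs A='10': no prefix
  C='0' vs D='110': no prefix
  C='0' vs G='111': no prefix
  A='10' vs C='0': no prefix
  A='10' vs D='110': no prefix
  A='10' vs G='111': no prefix
  D='110' vs C='0': no prefix
  D='110' vs A='10': no prefix
  D='110' vs G='111': no prefix
  G='111' vs C='0': no prefix
  G='111' vs A='10': no prefix
  G='111' vs D='110': no prefix
No violation found over all pairs.

YES -- this is a valid prefix code. No codeword is a prefix of any other codeword.


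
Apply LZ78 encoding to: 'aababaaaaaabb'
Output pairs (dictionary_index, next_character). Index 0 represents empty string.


LZ78 encoding steps:
Dictionary: {0: ''}
Step 1: w='' (idx 0), next='a' -> output (0, 'a'), add 'a' as idx 1
Step 2: w='a' (idx 1), next='b' -> output (1, 'b'), add 'ab' as idx 2
Step 3: w='ab' (idx 2), next='a' -> output (2, 'a'), add 'aba' as idx 3
Step 4: w='a' (idx 1), next='a' -> output (1, 'a'), add 'aa' as idx 4
Step 5: w='aa' (idx 4), next='a' -> output (4, 'a'), add 'aaa' as idx 5
Step 6: w='' (idx 0), next='b' -> output (0, 'b'), add 'b' as idx 6
Step 7: w='b' (idx 6), end of input -> output (6, '')


Encoded: [(0, 'a'), (1, 'b'), (2, 'a'), (1, 'a'), (4, 'a'), (0, 'b'), (6, '')]


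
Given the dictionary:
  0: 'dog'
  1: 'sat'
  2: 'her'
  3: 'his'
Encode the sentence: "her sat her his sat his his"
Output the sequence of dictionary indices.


Look up each word in the dictionary:
  'her' -> 2
  'sat' -> 1
  'her' -> 2
  'his' -> 3
  'sat' -> 1
  'his' -> 3
  'his' -> 3

Encoded: [2, 1, 2, 3, 1, 3, 3]


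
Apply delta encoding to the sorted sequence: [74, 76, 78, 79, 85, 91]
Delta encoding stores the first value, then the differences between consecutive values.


First value: 74
Deltas:
  76 - 74 = 2
  78 - 76 = 2
  79 - 78 = 1
  85 - 79 = 6
  91 - 85 = 6


Delta encoded: [74, 2, 2, 1, 6, 6]


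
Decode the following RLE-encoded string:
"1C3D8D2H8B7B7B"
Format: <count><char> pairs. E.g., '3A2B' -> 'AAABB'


Expanding each <count><char> pair:
  1C -> 'C'
  3D -> 'DDD'
  8D -> 'DDDDDDDD'
  2H -> 'HH'
  8B -> 'BBBBBBBB'
  7B -> 'BBBBBBB'
  7B -> 'BBBBBBB'

Decoded = CDDDDDDDDDDDHHBBBBBBBBBBBBBBBBBBBBBB


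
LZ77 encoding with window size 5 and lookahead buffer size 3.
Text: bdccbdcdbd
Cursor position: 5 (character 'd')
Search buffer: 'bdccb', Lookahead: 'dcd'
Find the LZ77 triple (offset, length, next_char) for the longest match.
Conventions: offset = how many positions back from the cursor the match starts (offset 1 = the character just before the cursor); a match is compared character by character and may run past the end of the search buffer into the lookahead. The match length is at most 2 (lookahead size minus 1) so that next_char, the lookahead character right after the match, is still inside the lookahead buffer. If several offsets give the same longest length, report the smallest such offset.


Try each offset into the search buffer:
  offset=1 (pos 4, char 'b'): match length 0
  offset=2 (pos 3, char 'c'): match length 0
  offset=3 (pos 2, char 'c'): match length 0
  offset=4 (pos 1, char 'd'): match length 2
  offset=5 (pos 0, char 'b'): match length 0
Longest match has length 2 at offset 4.
next_char = character at position 5 + 2 = 7 -> 'd'

Best match: offset=4, length=2 (matching 'dc' starting at position 1)
LZ77 triple: (4, 2, 'd')


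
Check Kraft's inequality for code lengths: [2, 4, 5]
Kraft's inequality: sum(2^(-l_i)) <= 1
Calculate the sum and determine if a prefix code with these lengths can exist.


Sum = 2^(-2) + 2^(-4) + 2^(-5)
    = 0.25 + 0.0625 + 0.03125
    = 11/32 = 0.34375
Since 0.34375 <= 1, Kraft's inequality IS satisfied.
A prefix code with these lengths CAN exist.

Kraft sum = 0.34375. Satisfied.


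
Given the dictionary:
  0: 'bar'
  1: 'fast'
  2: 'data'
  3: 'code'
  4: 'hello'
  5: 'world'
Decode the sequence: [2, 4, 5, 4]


Look up each index in the dictionary:
  2 -> 'data'
  4 -> 'hello'
  5 -> 'world'
  4 -> 'hello'

Decoded: "data hello world hello"


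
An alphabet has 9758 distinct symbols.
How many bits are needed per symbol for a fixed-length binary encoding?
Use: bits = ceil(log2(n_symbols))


log2(9758) = 13.2524
Bracket: 2^13 = 8192 < 9758 <= 2^14 = 16384
So ceil(log2(9758)) = 14

bits = ceil(log2(9758)) = ceil(13.2524) = 14 bits


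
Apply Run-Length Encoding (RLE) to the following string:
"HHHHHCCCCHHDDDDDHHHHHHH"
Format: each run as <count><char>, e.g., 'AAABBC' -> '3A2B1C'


Scanning runs left to right:
  i=0: run of 'H' x 5 -> '5H'
  i=5: run of 'C' x 4 -> '4C'
  i=9: run of 'H' x 2 -> '2H'
  i=11: run of 'D' x 5 -> '5D'
  i=16: run of 'H' x 7 -> '7H'

RLE = 5H4C2H5D7H


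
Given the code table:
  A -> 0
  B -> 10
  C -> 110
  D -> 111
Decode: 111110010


Decoding:
111 -> D
110 -> C
0 -> A
10 -> B


Result: DCAB


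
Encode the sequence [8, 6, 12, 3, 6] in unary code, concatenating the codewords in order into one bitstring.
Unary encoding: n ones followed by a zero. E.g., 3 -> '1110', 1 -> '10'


Encode each number as n ones followed by a terminating 0:
  8 -> 111111110 (9 bits)
  6 -> 1111110 (7 bits)
  12 -> 1111111111110 (13 bits)
  3 -> 1110 (4 bits)
  6 -> 1111110 (7 bits)
Total length = 9 + 7 + 13 + 4 + 7 = 40 bits.

Unary([8, 6, 12, 3, 6]) = 1111111101111110111111111111011101111110 (40 bits)


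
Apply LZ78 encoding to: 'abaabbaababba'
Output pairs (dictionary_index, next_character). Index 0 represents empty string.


LZ78 encoding steps:
Dictionary: {0: ''}
Step 1: w='' (idx 0), next='a' -> output (0, 'a'), add 'a' as idx 1
Step 2: w='' (idx 0), next='b' -> output (0, 'b'), add 'b' as idx 2
Step 3: w='a' (idx 1), next='a' -> output (1, 'a'), add 'aa' as idx 3
Step 4: w='b' (idx 2), next='b' -> output (2, 'b'), add 'bb' as idx 4
Step 5: w='aa' (idx 3), next='b' -> output (3, 'b'), add 'aab' as idx 5
Step 6: w='a' (idx 1), next='b' -> output (1, 'b'), add 'ab' as idx 6
Step 7: w='b' (idx 2), next='a' -> output (2, 'a'), add 'ba' as idx 7


Encoded: [(0, 'a'), (0, 'b'), (1, 'a'), (2, 'b'), (3, 'b'), (1, 'b'), (2, 'a')]


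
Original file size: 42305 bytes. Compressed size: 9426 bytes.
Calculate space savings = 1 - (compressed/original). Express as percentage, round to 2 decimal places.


ratio = compressed/original = 9426/42305 = 0.222811
savings = 1 - ratio = 1 - 0.222811 = 0.777189
as a percentage: 0.777189 * 100 = 77.72%

Space savings = 1 - 9426/42305 = 77.72%


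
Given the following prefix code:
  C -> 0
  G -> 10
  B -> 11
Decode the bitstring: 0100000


Decoding step by step:
Bits 0 -> C
Bits 10 -> G
Bits 0 -> C
Bits 0 -> C
Bits 0 -> C
Bits 0 -> C


Decoded message: CGCCCC


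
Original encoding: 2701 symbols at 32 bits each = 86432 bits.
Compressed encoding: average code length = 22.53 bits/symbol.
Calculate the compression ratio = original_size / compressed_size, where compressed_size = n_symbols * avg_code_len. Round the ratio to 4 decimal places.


original_size = n_symbols * orig_bits = 2701 * 32 = 86432 bits
compressed_size = n_symbols * avg_code_len = 2701 * 22.53 = 60853.53 bits
ratio = original_size / compressed_size = 86432 / 60853.53 = 1.4203

Compression ratio = 1.4203


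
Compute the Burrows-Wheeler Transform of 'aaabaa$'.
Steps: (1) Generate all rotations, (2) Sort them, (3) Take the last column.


Rotations (sorted):
  0: $aaabaa -> last char: a
  1: a$aaaba -> last char: a
  2: aa$aaab -> last char: b
  3: aaabaa$ -> last char: $
  4: aabaa$a -> last char: a
  5: abaa$aa -> last char: a
  6: baa$aaa -> last char: a


BWT = aab$aaa


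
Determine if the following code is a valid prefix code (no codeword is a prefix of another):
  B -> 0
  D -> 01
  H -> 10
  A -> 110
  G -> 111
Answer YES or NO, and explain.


Checking each pair (does one codeword prefix another?):
  B='0' vs D='01': prefix -- VIOLATION

NO -- this is NOT a valid prefix code. B (0) is a prefix of D (01).


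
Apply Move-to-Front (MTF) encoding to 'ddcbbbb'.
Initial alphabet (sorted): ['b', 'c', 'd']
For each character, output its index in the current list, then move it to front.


MTF encoding:
'd': index 2 in ['b', 'c', 'd'] -> ['d', 'b', 'c']
'd': index 0 in ['d', 'b', 'c'] -> ['d', 'b', 'c']
'c': index 2 in ['d', 'b', 'c'] -> ['c', 'd', 'b']
'b': index 2 in ['c', 'd', 'b'] -> ['b', 'c', 'd']
'b': index 0 in ['b', 'c', 'd'] -> ['b', 'c', 'd']
'b': index 0 in ['b', 'c', 'd'] -> ['b', 'c', 'd']
'b': index 0 in ['b', 'c', 'd'] -> ['b', 'c', 'd']


Output: [2, 0, 2, 2, 0, 0, 0]


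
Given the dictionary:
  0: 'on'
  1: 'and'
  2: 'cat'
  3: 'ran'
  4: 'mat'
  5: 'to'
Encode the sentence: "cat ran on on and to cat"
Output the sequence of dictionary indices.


Look up each word in the dictionary:
  'cat' -> 2
  'ran' -> 3
  'on' -> 0
  'on' -> 0
  'and' -> 1
  'to' -> 5
  'cat' -> 2

Encoded: [2, 3, 0, 0, 1, 5, 2]


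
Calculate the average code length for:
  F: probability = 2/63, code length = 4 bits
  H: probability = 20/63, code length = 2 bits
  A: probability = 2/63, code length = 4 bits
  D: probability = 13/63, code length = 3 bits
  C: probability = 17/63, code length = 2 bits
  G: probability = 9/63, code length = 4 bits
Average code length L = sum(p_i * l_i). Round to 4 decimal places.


Weighted contributions p_i * l_i:
  F: (2/63) * 4 = 8/63
  H: (20/63) * 2 = 40/63
  A: (2/63) * 4 = 8/63
  D: (13/63) * 3 = 39/63
  C: (17/63) * 2 = 34/63
  G: (9/63) * 4 = 36/63
Sum = (8 + 40 + 8 + 39 + 34 + 36)/63 = 165/63

L = 165/63 = 2.6190 bits/symbol


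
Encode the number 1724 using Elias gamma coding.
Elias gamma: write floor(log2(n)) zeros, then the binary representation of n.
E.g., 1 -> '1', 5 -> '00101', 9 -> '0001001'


num_bits = floor(log2(1724)) + 1 = 11
leading_zeros = num_bits - 1 = 10
binary(1724) = 11010111100

Elias gamma(1724) = '0000000000' + '11010111100' = 000000000011010111100 (21 bits)


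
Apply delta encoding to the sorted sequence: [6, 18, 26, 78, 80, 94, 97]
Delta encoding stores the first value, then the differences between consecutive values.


First value: 6
Deltas:
  18 - 6 = 12
  26 - 18 = 8
  78 - 26 = 52
  80 - 78 = 2
  94 - 80 = 14
  97 - 94 = 3


Delta encoded: [6, 12, 8, 52, 2, 14, 3]


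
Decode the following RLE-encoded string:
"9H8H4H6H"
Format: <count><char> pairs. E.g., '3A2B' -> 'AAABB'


Expanding each <count><char> pair:
  9H -> 'HHHHHHHHH'
  8H -> 'HHHHHHHH'
  4H -> 'HHHH'
  6H -> 'HHHHHH'

Decoded = HHHHHHHHHHHHHHHHHHHHHHHHHHH


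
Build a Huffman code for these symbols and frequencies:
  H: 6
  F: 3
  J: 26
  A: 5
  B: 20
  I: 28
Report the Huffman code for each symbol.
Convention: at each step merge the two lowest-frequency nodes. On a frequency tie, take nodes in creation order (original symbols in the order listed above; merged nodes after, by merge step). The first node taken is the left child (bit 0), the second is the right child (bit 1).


Huffman tree construction:
Step 1: Merge F(3) + A(5) = 8
Step 2: Merge H(6) + (F+A)(8) = 14
Step 3: Merge (H+(F+A))(14) + B(20) = 34
Step 4: Merge J(26) + I(28) = 54
Step 5: Merge ((H+(F+A))+B)(34) + (J+I)(54) = 88
Read each symbol's code off the tree from the root (left child = 0, right child = 1).

Codes:
  H: 000 (length 3)
  F: 0010 (length 4)
  J: 10 (length 2)
  A: 0011 (length 4)
  B: 01 (length 2)
  I: 11 (length 2)
Average code length: 198/88 = 2.2500 bits/symbol


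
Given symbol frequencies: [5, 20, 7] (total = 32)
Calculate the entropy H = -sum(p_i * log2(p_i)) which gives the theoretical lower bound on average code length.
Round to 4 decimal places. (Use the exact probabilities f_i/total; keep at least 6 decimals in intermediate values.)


Per-symbol terms -p_i * log2(p_i) with p_i = f_i/32:
  p = 5/32 = 0.156250: log2(p) = -2.678072, -p*log2(p) = 0.418449
  p = 20/32 = 0.625000: log2(p) = -0.678072, -p*log2(p) = 0.423795
  p = 7/32 = 0.218750: log2(p) = -2.192645, -p*log2(p) = 0.479641
H = 0.418449 + 0.423795 + 0.479641 = 1.321885

H = 1.3219 bits/symbol


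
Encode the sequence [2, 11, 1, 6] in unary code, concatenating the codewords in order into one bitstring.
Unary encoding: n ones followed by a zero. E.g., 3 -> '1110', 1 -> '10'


Encode each number as n ones followed by a terminating 0:
  2 -> 110 (3 bits)
  11 -> 111111111110 (12 bits)
  1 -> 10 (2 bits)
  6 -> 1111110 (7 bits)
Total length = 3 + 12 + 2 + 7 = 24 bits.

Unary([2, 11, 1, 6]) = 110111111111110101111110 (24 bits)


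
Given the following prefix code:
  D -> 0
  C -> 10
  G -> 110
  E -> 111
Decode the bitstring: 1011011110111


Decoding step by step:
Bits 10 -> C
Bits 110 -> G
Bits 111 -> E
Bits 10 -> C
Bits 111 -> E


Decoded message: CGECE


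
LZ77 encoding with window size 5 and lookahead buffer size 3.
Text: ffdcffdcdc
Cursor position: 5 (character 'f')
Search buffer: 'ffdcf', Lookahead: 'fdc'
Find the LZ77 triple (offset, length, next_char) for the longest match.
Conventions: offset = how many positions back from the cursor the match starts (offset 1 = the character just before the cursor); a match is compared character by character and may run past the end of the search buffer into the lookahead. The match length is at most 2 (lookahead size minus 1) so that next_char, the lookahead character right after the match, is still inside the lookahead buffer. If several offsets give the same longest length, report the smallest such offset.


Try each offset into the search buffer:
  offset=1 (pos 4, char 'f'): match length 1
  offset=2 (pos 3, char 'c'): match length 0
  offset=3 (pos 2, char 'd'): match length 0
  offset=4 (pos 1, char 'f'): match length 2
  offset=5 (pos 0, char 'f'): match length 1
Longest match has length 2 at offset 4.
next_char = character at position 5 + 2 = 7 -> 'c'

Best match: offset=4, length=2 (matching 'fd' starting at position 1)
LZ77 triple: (4, 2, 'c')
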